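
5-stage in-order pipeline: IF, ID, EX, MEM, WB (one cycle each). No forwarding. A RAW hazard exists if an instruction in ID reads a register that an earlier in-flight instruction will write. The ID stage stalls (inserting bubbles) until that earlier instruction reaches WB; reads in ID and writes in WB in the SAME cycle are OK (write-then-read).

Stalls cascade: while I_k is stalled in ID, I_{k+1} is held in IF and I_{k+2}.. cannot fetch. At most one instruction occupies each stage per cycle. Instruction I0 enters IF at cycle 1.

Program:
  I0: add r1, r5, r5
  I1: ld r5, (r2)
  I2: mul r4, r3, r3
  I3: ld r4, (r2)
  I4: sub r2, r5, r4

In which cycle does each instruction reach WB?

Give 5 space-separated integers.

I0 add r1 <- r5,r5: IF@1 ID@2 stall=0 (-) EX@3 MEM@4 WB@5
I1 ld r5 <- r2: IF@2 ID@3 stall=0 (-) EX@4 MEM@5 WB@6
I2 mul r4 <- r3,r3: IF@3 ID@4 stall=0 (-) EX@5 MEM@6 WB@7
I3 ld r4 <- r2: IF@4 ID@5 stall=0 (-) EX@6 MEM@7 WB@8
I4 sub r2 <- r5,r4: IF@5 ID@6 stall=2 (RAW on I3.r4 (WB@8)) EX@9 MEM@10 WB@11

Answer: 5 6 7 8 11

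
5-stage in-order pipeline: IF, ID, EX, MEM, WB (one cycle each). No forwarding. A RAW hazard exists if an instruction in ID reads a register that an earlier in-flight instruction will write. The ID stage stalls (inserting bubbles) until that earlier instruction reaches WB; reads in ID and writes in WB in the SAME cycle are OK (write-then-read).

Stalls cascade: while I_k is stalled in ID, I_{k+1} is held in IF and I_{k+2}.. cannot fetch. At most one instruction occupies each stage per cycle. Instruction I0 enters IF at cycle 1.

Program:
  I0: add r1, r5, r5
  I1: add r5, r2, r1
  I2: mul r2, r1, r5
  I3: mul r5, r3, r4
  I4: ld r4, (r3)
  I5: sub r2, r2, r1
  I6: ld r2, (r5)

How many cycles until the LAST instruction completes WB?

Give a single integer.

Answer: 15

Derivation:
I0 add r1 <- r5,r5: IF@1 ID@2 stall=0 (-) EX@3 MEM@4 WB@5
I1 add r5 <- r2,r1: IF@2 ID@3 stall=2 (RAW on I0.r1 (WB@5)) EX@6 MEM@7 WB@8
I2 mul r2 <- r1,r5: IF@3 ID@6 stall=2 (RAW on I1.r5 (WB@8)) EX@9 MEM@10 WB@11
I3 mul r5 <- r3,r4: IF@6 ID@9 stall=0 (-) EX@10 MEM@11 WB@12
I4 ld r4 <- r3: IF@9 ID@10 stall=0 (-) EX@11 MEM@12 WB@13
I5 sub r2 <- r2,r1: IF@10 ID@11 stall=0 (-) EX@12 MEM@13 WB@14
I6 ld r2 <- r5: IF@11 ID@12 stall=0 (-) EX@13 MEM@14 WB@15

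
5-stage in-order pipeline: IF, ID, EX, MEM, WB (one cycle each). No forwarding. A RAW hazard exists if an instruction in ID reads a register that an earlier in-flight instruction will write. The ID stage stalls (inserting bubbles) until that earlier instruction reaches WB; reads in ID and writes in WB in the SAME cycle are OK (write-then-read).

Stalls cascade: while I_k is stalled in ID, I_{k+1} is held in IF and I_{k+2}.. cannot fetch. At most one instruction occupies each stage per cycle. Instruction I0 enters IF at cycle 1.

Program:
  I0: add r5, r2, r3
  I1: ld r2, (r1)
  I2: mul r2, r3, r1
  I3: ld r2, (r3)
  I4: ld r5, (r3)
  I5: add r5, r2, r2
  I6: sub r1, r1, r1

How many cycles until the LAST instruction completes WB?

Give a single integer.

Answer: 12

Derivation:
I0 add r5 <- r2,r3: IF@1 ID@2 stall=0 (-) EX@3 MEM@4 WB@5
I1 ld r2 <- r1: IF@2 ID@3 stall=0 (-) EX@4 MEM@5 WB@6
I2 mul r2 <- r3,r1: IF@3 ID@4 stall=0 (-) EX@5 MEM@6 WB@7
I3 ld r2 <- r3: IF@4 ID@5 stall=0 (-) EX@6 MEM@7 WB@8
I4 ld r5 <- r3: IF@5 ID@6 stall=0 (-) EX@7 MEM@8 WB@9
I5 add r5 <- r2,r2: IF@6 ID@7 stall=1 (RAW on I3.r2 (WB@8)) EX@9 MEM@10 WB@11
I6 sub r1 <- r1,r1: IF@7 ID@9 stall=0 (-) EX@10 MEM@11 WB@12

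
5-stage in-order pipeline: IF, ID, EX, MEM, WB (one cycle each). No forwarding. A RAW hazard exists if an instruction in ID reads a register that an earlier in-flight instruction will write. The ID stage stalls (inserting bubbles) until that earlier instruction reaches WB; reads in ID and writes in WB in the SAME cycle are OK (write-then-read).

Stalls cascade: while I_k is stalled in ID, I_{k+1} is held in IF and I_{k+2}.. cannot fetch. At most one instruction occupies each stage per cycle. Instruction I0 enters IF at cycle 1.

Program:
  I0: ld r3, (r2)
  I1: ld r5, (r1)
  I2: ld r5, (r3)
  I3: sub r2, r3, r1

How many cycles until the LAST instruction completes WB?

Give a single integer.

Answer: 9

Derivation:
I0 ld r3 <- r2: IF@1 ID@2 stall=0 (-) EX@3 MEM@4 WB@5
I1 ld r5 <- r1: IF@2 ID@3 stall=0 (-) EX@4 MEM@5 WB@6
I2 ld r5 <- r3: IF@3 ID@4 stall=1 (RAW on I0.r3 (WB@5)) EX@6 MEM@7 WB@8
I3 sub r2 <- r3,r1: IF@4 ID@6 stall=0 (-) EX@7 MEM@8 WB@9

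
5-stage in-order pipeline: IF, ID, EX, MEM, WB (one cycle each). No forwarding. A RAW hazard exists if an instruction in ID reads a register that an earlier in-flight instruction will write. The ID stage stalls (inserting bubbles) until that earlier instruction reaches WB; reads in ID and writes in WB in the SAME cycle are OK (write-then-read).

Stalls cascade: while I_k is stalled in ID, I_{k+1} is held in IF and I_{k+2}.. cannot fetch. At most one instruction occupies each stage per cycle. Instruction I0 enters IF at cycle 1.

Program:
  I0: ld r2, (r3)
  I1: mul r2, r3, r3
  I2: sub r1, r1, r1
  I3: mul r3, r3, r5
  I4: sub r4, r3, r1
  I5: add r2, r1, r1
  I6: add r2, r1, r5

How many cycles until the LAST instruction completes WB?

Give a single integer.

I0 ld r2 <- r3: IF@1 ID@2 stall=0 (-) EX@3 MEM@4 WB@5
I1 mul r2 <- r3,r3: IF@2 ID@3 stall=0 (-) EX@4 MEM@5 WB@6
I2 sub r1 <- r1,r1: IF@3 ID@4 stall=0 (-) EX@5 MEM@6 WB@7
I3 mul r3 <- r3,r5: IF@4 ID@5 stall=0 (-) EX@6 MEM@7 WB@8
I4 sub r4 <- r3,r1: IF@5 ID@6 stall=2 (RAW on I3.r3 (WB@8)) EX@9 MEM@10 WB@11
I5 add r2 <- r1,r1: IF@6 ID@9 stall=0 (-) EX@10 MEM@11 WB@12
I6 add r2 <- r1,r5: IF@9 ID@10 stall=0 (-) EX@11 MEM@12 WB@13

Answer: 13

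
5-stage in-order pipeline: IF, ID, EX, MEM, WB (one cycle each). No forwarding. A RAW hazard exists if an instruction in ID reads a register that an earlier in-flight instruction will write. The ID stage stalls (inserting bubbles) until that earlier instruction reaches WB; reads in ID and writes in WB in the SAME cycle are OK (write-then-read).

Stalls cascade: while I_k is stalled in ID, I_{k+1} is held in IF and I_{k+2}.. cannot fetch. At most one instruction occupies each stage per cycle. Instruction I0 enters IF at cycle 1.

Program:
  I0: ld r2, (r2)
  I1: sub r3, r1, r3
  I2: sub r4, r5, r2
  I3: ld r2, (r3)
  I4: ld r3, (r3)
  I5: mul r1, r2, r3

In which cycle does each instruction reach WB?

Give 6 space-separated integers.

I0 ld r2 <- r2: IF@1 ID@2 stall=0 (-) EX@3 MEM@4 WB@5
I1 sub r3 <- r1,r3: IF@2 ID@3 stall=0 (-) EX@4 MEM@5 WB@6
I2 sub r4 <- r5,r2: IF@3 ID@4 stall=1 (RAW on I0.r2 (WB@5)) EX@6 MEM@7 WB@8
I3 ld r2 <- r3: IF@4 ID@6 stall=0 (-) EX@7 MEM@8 WB@9
I4 ld r3 <- r3: IF@6 ID@7 stall=0 (-) EX@8 MEM@9 WB@10
I5 mul r1 <- r2,r3: IF@7 ID@8 stall=2 (RAW on I4.r3 (WB@10)) EX@11 MEM@12 WB@13

Answer: 5 6 8 9 10 13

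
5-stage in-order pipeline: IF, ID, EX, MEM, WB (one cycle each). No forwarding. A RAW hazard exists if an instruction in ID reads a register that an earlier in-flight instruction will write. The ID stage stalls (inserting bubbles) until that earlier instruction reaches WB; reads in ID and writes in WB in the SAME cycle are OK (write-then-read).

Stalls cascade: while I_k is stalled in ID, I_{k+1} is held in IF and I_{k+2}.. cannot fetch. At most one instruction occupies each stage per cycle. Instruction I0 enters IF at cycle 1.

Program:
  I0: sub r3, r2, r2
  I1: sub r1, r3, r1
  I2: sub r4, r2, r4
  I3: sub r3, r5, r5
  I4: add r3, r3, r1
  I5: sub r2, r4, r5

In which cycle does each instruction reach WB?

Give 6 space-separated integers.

I0 sub r3 <- r2,r2: IF@1 ID@2 stall=0 (-) EX@3 MEM@4 WB@5
I1 sub r1 <- r3,r1: IF@2 ID@3 stall=2 (RAW on I0.r3 (WB@5)) EX@6 MEM@7 WB@8
I2 sub r4 <- r2,r4: IF@3 ID@6 stall=0 (-) EX@7 MEM@8 WB@9
I3 sub r3 <- r5,r5: IF@6 ID@7 stall=0 (-) EX@8 MEM@9 WB@10
I4 add r3 <- r3,r1: IF@7 ID@8 stall=2 (RAW on I3.r3 (WB@10)) EX@11 MEM@12 WB@13
I5 sub r2 <- r4,r5: IF@8 ID@11 stall=0 (-) EX@12 MEM@13 WB@14

Answer: 5 8 9 10 13 14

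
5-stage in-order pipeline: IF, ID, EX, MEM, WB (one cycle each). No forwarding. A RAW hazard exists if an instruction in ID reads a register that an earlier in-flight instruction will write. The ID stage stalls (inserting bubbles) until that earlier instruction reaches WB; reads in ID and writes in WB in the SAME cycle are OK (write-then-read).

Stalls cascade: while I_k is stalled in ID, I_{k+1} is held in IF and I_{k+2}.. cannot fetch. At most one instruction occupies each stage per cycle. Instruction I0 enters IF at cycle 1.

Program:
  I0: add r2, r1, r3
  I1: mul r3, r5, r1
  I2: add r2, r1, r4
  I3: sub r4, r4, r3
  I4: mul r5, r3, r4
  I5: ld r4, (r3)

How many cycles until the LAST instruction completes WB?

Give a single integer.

I0 add r2 <- r1,r3: IF@1 ID@2 stall=0 (-) EX@3 MEM@4 WB@5
I1 mul r3 <- r5,r1: IF@2 ID@3 stall=0 (-) EX@4 MEM@5 WB@6
I2 add r2 <- r1,r4: IF@3 ID@4 stall=0 (-) EX@5 MEM@6 WB@7
I3 sub r4 <- r4,r3: IF@4 ID@5 stall=1 (RAW on I1.r3 (WB@6)) EX@7 MEM@8 WB@9
I4 mul r5 <- r3,r4: IF@5 ID@7 stall=2 (RAW on I3.r4 (WB@9)) EX@10 MEM@11 WB@12
I5 ld r4 <- r3: IF@7 ID@10 stall=0 (-) EX@11 MEM@12 WB@13

Answer: 13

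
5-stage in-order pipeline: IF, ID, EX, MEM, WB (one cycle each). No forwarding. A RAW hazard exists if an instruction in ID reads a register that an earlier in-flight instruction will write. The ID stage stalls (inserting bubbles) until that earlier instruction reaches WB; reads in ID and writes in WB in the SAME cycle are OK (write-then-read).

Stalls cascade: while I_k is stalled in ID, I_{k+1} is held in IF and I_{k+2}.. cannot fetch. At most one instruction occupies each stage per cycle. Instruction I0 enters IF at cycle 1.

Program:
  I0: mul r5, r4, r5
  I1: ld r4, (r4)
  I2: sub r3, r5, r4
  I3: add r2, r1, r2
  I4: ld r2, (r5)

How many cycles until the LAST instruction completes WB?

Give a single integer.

I0 mul r5 <- r4,r5: IF@1 ID@2 stall=0 (-) EX@3 MEM@4 WB@5
I1 ld r4 <- r4: IF@2 ID@3 stall=0 (-) EX@4 MEM@5 WB@6
I2 sub r3 <- r5,r4: IF@3 ID@4 stall=2 (RAW on I1.r4 (WB@6)) EX@7 MEM@8 WB@9
I3 add r2 <- r1,r2: IF@4 ID@7 stall=0 (-) EX@8 MEM@9 WB@10
I4 ld r2 <- r5: IF@7 ID@8 stall=0 (-) EX@9 MEM@10 WB@11

Answer: 11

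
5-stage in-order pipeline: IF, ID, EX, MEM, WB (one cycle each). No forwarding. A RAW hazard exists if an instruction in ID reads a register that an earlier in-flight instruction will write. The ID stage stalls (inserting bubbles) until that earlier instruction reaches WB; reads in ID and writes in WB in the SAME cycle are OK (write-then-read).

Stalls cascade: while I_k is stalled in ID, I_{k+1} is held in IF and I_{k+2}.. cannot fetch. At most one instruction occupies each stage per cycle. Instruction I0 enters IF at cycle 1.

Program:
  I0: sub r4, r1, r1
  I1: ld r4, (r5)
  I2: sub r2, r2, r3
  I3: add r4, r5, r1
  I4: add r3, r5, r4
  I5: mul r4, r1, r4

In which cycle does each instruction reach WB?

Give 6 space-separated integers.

Answer: 5 6 7 8 11 12

Derivation:
I0 sub r4 <- r1,r1: IF@1 ID@2 stall=0 (-) EX@3 MEM@4 WB@5
I1 ld r4 <- r5: IF@2 ID@3 stall=0 (-) EX@4 MEM@5 WB@6
I2 sub r2 <- r2,r3: IF@3 ID@4 stall=0 (-) EX@5 MEM@6 WB@7
I3 add r4 <- r5,r1: IF@4 ID@5 stall=0 (-) EX@6 MEM@7 WB@8
I4 add r3 <- r5,r4: IF@5 ID@6 stall=2 (RAW on I3.r4 (WB@8)) EX@9 MEM@10 WB@11
I5 mul r4 <- r1,r4: IF@6 ID@9 stall=0 (-) EX@10 MEM@11 WB@12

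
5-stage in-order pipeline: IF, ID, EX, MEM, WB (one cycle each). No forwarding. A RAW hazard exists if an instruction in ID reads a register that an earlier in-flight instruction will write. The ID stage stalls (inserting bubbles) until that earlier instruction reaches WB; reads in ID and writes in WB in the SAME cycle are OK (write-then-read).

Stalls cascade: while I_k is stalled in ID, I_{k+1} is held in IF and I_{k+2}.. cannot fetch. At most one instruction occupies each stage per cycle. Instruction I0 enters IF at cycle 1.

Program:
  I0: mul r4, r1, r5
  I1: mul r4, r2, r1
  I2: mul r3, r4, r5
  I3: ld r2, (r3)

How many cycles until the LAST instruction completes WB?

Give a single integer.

Answer: 12

Derivation:
I0 mul r4 <- r1,r5: IF@1 ID@2 stall=0 (-) EX@3 MEM@4 WB@5
I1 mul r4 <- r2,r1: IF@2 ID@3 stall=0 (-) EX@4 MEM@5 WB@6
I2 mul r3 <- r4,r5: IF@3 ID@4 stall=2 (RAW on I1.r4 (WB@6)) EX@7 MEM@8 WB@9
I3 ld r2 <- r3: IF@4 ID@7 stall=2 (RAW on I2.r3 (WB@9)) EX@10 MEM@11 WB@12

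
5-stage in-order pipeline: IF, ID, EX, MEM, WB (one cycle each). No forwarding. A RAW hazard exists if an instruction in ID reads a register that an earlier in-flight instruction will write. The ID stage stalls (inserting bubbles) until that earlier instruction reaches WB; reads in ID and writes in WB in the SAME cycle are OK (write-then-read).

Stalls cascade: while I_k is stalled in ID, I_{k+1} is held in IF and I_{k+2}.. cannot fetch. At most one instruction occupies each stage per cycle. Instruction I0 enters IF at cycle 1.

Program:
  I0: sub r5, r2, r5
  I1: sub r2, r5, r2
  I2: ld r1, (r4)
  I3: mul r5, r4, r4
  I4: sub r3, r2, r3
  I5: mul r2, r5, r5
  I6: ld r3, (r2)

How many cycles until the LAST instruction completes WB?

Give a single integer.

I0 sub r5 <- r2,r5: IF@1 ID@2 stall=0 (-) EX@3 MEM@4 WB@5
I1 sub r2 <- r5,r2: IF@2 ID@3 stall=2 (RAW on I0.r5 (WB@5)) EX@6 MEM@7 WB@8
I2 ld r1 <- r4: IF@3 ID@6 stall=0 (-) EX@7 MEM@8 WB@9
I3 mul r5 <- r4,r4: IF@6 ID@7 stall=0 (-) EX@8 MEM@9 WB@10
I4 sub r3 <- r2,r3: IF@7 ID@8 stall=0 (-) EX@9 MEM@10 WB@11
I5 mul r2 <- r5,r5: IF@8 ID@9 stall=1 (RAW on I3.r5 (WB@10)) EX@11 MEM@12 WB@13
I6 ld r3 <- r2: IF@9 ID@11 stall=2 (RAW on I5.r2 (WB@13)) EX@14 MEM@15 WB@16

Answer: 16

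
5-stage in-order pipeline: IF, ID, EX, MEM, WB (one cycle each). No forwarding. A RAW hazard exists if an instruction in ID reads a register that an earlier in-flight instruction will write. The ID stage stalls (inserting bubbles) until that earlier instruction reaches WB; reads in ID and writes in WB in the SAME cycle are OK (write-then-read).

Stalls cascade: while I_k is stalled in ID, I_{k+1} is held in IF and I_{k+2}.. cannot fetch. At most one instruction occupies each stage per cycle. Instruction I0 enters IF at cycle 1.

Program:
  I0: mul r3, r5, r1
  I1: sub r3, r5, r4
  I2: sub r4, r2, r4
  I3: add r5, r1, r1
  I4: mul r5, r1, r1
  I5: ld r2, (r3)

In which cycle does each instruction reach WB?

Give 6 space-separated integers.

Answer: 5 6 7 8 9 10

Derivation:
I0 mul r3 <- r5,r1: IF@1 ID@2 stall=0 (-) EX@3 MEM@4 WB@5
I1 sub r3 <- r5,r4: IF@2 ID@3 stall=0 (-) EX@4 MEM@5 WB@6
I2 sub r4 <- r2,r4: IF@3 ID@4 stall=0 (-) EX@5 MEM@6 WB@7
I3 add r5 <- r1,r1: IF@4 ID@5 stall=0 (-) EX@6 MEM@7 WB@8
I4 mul r5 <- r1,r1: IF@5 ID@6 stall=0 (-) EX@7 MEM@8 WB@9
I5 ld r2 <- r3: IF@6 ID@7 stall=0 (-) EX@8 MEM@9 WB@10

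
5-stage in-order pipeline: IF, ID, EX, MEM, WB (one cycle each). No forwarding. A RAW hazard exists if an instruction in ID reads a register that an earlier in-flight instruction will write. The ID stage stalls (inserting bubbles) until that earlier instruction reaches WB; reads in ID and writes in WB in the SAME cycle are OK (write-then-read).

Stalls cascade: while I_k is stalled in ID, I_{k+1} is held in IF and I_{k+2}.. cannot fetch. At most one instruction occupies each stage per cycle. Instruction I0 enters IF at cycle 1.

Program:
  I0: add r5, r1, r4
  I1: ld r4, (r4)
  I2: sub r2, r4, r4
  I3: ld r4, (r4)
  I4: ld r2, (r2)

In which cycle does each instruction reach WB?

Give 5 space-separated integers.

Answer: 5 6 9 10 12

Derivation:
I0 add r5 <- r1,r4: IF@1 ID@2 stall=0 (-) EX@3 MEM@4 WB@5
I1 ld r4 <- r4: IF@2 ID@3 stall=0 (-) EX@4 MEM@5 WB@6
I2 sub r2 <- r4,r4: IF@3 ID@4 stall=2 (RAW on I1.r4 (WB@6)) EX@7 MEM@8 WB@9
I3 ld r4 <- r4: IF@4 ID@7 stall=0 (-) EX@8 MEM@9 WB@10
I4 ld r2 <- r2: IF@7 ID@8 stall=1 (RAW on I2.r2 (WB@9)) EX@10 MEM@11 WB@12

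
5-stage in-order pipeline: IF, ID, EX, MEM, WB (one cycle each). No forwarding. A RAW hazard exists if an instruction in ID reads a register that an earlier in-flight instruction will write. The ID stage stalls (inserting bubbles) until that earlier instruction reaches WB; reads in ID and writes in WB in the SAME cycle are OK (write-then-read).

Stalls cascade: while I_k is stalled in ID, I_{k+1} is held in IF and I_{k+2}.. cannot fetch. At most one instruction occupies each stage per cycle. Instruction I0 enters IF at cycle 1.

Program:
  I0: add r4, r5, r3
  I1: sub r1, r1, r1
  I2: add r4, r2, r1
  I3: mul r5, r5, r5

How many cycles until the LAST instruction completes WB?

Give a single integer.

I0 add r4 <- r5,r3: IF@1 ID@2 stall=0 (-) EX@3 MEM@4 WB@5
I1 sub r1 <- r1,r1: IF@2 ID@3 stall=0 (-) EX@4 MEM@5 WB@6
I2 add r4 <- r2,r1: IF@3 ID@4 stall=2 (RAW on I1.r1 (WB@6)) EX@7 MEM@8 WB@9
I3 mul r5 <- r5,r5: IF@4 ID@7 stall=0 (-) EX@8 MEM@9 WB@10

Answer: 10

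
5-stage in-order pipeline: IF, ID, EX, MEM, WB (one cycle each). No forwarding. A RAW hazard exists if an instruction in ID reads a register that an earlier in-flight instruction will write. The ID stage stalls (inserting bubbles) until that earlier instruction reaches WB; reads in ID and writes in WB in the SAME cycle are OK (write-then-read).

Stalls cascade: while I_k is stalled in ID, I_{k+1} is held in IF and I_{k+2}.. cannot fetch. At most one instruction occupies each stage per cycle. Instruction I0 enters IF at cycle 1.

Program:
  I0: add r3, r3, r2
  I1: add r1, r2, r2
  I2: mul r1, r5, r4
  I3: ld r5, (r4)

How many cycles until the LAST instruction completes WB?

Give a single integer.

I0 add r3 <- r3,r2: IF@1 ID@2 stall=0 (-) EX@3 MEM@4 WB@5
I1 add r1 <- r2,r2: IF@2 ID@3 stall=0 (-) EX@4 MEM@5 WB@6
I2 mul r1 <- r5,r4: IF@3 ID@4 stall=0 (-) EX@5 MEM@6 WB@7
I3 ld r5 <- r4: IF@4 ID@5 stall=0 (-) EX@6 MEM@7 WB@8

Answer: 8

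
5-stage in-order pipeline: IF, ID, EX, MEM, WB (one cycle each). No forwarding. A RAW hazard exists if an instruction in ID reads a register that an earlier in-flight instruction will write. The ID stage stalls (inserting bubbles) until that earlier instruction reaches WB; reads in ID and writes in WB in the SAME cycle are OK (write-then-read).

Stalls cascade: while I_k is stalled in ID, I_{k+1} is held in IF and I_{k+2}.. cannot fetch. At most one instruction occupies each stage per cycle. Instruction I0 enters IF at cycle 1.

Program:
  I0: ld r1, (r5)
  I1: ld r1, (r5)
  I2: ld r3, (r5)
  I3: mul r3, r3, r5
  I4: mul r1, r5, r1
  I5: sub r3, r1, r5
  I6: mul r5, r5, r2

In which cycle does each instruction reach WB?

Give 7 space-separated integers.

Answer: 5 6 7 10 11 14 15

Derivation:
I0 ld r1 <- r5: IF@1 ID@2 stall=0 (-) EX@3 MEM@4 WB@5
I1 ld r1 <- r5: IF@2 ID@3 stall=0 (-) EX@4 MEM@5 WB@6
I2 ld r3 <- r5: IF@3 ID@4 stall=0 (-) EX@5 MEM@6 WB@7
I3 mul r3 <- r3,r5: IF@4 ID@5 stall=2 (RAW on I2.r3 (WB@7)) EX@8 MEM@9 WB@10
I4 mul r1 <- r5,r1: IF@5 ID@8 stall=0 (-) EX@9 MEM@10 WB@11
I5 sub r3 <- r1,r5: IF@8 ID@9 stall=2 (RAW on I4.r1 (WB@11)) EX@12 MEM@13 WB@14
I6 mul r5 <- r5,r2: IF@9 ID@12 stall=0 (-) EX@13 MEM@14 WB@15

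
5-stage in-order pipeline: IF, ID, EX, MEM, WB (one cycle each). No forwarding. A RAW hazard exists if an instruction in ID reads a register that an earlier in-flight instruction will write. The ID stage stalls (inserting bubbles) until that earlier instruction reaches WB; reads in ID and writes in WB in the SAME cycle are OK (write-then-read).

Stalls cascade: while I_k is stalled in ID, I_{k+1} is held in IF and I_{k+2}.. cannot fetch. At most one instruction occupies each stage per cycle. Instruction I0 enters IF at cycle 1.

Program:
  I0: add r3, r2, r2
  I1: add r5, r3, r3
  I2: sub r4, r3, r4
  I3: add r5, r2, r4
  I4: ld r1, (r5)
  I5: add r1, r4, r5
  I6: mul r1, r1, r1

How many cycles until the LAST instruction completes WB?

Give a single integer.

I0 add r3 <- r2,r2: IF@1 ID@2 stall=0 (-) EX@3 MEM@4 WB@5
I1 add r5 <- r3,r3: IF@2 ID@3 stall=2 (RAW on I0.r3 (WB@5)) EX@6 MEM@7 WB@8
I2 sub r4 <- r3,r4: IF@3 ID@6 stall=0 (-) EX@7 MEM@8 WB@9
I3 add r5 <- r2,r4: IF@6 ID@7 stall=2 (RAW on I2.r4 (WB@9)) EX@10 MEM@11 WB@12
I4 ld r1 <- r5: IF@7 ID@10 stall=2 (RAW on I3.r5 (WB@12)) EX@13 MEM@14 WB@15
I5 add r1 <- r4,r5: IF@10 ID@13 stall=0 (-) EX@14 MEM@15 WB@16
I6 mul r1 <- r1,r1: IF@13 ID@14 stall=2 (RAW on I5.r1 (WB@16)) EX@17 MEM@18 WB@19

Answer: 19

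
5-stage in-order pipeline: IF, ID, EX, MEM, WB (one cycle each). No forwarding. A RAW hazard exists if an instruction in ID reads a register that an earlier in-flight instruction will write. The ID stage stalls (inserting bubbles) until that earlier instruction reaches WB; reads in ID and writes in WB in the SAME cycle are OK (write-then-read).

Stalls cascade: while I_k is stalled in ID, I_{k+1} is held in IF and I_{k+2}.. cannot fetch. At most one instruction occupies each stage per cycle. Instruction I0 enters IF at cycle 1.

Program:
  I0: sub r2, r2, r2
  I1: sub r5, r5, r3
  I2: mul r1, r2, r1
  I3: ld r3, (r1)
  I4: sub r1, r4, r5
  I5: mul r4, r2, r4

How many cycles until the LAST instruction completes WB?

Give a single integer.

I0 sub r2 <- r2,r2: IF@1 ID@2 stall=0 (-) EX@3 MEM@4 WB@5
I1 sub r5 <- r5,r3: IF@2 ID@3 stall=0 (-) EX@4 MEM@5 WB@6
I2 mul r1 <- r2,r1: IF@3 ID@4 stall=1 (RAW on I0.r2 (WB@5)) EX@6 MEM@7 WB@8
I3 ld r3 <- r1: IF@4 ID@6 stall=2 (RAW on I2.r1 (WB@8)) EX@9 MEM@10 WB@11
I4 sub r1 <- r4,r5: IF@6 ID@9 stall=0 (-) EX@10 MEM@11 WB@12
I5 mul r4 <- r2,r4: IF@9 ID@10 stall=0 (-) EX@11 MEM@12 WB@13

Answer: 13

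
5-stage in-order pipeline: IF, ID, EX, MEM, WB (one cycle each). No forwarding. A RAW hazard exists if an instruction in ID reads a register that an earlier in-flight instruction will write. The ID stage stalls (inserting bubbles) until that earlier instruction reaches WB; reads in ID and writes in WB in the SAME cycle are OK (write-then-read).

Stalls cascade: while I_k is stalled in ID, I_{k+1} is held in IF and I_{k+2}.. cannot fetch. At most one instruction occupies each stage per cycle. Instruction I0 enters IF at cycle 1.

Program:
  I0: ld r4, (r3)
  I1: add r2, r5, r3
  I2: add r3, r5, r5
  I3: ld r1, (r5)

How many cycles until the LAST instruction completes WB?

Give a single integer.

Answer: 8

Derivation:
I0 ld r4 <- r3: IF@1 ID@2 stall=0 (-) EX@3 MEM@4 WB@5
I1 add r2 <- r5,r3: IF@2 ID@3 stall=0 (-) EX@4 MEM@5 WB@6
I2 add r3 <- r5,r5: IF@3 ID@4 stall=0 (-) EX@5 MEM@6 WB@7
I3 ld r1 <- r5: IF@4 ID@5 stall=0 (-) EX@6 MEM@7 WB@8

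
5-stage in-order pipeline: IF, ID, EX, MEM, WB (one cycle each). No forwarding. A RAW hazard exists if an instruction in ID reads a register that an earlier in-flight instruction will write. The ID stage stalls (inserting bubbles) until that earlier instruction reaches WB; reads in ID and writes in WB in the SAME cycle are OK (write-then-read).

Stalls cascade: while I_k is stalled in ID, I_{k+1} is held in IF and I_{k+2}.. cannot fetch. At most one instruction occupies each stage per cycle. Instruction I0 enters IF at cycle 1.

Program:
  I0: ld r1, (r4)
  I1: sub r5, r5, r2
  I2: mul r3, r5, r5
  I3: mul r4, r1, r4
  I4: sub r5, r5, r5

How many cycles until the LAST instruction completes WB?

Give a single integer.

I0 ld r1 <- r4: IF@1 ID@2 stall=0 (-) EX@3 MEM@4 WB@5
I1 sub r5 <- r5,r2: IF@2 ID@3 stall=0 (-) EX@4 MEM@5 WB@6
I2 mul r3 <- r5,r5: IF@3 ID@4 stall=2 (RAW on I1.r5 (WB@6)) EX@7 MEM@8 WB@9
I3 mul r4 <- r1,r4: IF@4 ID@7 stall=0 (-) EX@8 MEM@9 WB@10
I4 sub r5 <- r5,r5: IF@7 ID@8 stall=0 (-) EX@9 MEM@10 WB@11

Answer: 11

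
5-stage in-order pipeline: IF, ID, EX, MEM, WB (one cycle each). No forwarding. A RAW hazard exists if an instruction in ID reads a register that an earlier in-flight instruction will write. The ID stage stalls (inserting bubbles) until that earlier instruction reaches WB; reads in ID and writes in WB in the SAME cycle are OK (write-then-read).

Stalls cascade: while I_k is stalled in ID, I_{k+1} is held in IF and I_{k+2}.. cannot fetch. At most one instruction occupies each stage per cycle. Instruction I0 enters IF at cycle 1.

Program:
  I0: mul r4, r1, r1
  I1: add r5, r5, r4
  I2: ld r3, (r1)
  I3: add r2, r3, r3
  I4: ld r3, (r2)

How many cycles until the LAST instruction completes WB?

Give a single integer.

I0 mul r4 <- r1,r1: IF@1 ID@2 stall=0 (-) EX@3 MEM@4 WB@5
I1 add r5 <- r5,r4: IF@2 ID@3 stall=2 (RAW on I0.r4 (WB@5)) EX@6 MEM@7 WB@8
I2 ld r3 <- r1: IF@3 ID@6 stall=0 (-) EX@7 MEM@8 WB@9
I3 add r2 <- r3,r3: IF@6 ID@7 stall=2 (RAW on I2.r3 (WB@9)) EX@10 MEM@11 WB@12
I4 ld r3 <- r2: IF@7 ID@10 stall=2 (RAW on I3.r2 (WB@12)) EX@13 MEM@14 WB@15

Answer: 15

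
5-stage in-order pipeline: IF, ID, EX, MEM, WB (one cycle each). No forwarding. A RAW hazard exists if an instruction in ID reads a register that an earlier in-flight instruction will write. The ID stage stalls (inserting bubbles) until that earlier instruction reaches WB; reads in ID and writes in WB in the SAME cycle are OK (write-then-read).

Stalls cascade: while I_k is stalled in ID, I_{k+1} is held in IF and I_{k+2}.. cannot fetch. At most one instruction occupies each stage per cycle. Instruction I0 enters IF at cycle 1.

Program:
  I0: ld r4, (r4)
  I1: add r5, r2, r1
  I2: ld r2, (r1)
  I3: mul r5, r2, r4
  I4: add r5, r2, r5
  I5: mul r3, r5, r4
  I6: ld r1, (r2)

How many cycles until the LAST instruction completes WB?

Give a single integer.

I0 ld r4 <- r4: IF@1 ID@2 stall=0 (-) EX@3 MEM@4 WB@5
I1 add r5 <- r2,r1: IF@2 ID@3 stall=0 (-) EX@4 MEM@5 WB@6
I2 ld r2 <- r1: IF@3 ID@4 stall=0 (-) EX@5 MEM@6 WB@7
I3 mul r5 <- r2,r4: IF@4 ID@5 stall=2 (RAW on I2.r2 (WB@7)) EX@8 MEM@9 WB@10
I4 add r5 <- r2,r5: IF@5 ID@8 stall=2 (RAW on I3.r5 (WB@10)) EX@11 MEM@12 WB@13
I5 mul r3 <- r5,r4: IF@8 ID@11 stall=2 (RAW on I4.r5 (WB@13)) EX@14 MEM@15 WB@16
I6 ld r1 <- r2: IF@11 ID@14 stall=0 (-) EX@15 MEM@16 WB@17

Answer: 17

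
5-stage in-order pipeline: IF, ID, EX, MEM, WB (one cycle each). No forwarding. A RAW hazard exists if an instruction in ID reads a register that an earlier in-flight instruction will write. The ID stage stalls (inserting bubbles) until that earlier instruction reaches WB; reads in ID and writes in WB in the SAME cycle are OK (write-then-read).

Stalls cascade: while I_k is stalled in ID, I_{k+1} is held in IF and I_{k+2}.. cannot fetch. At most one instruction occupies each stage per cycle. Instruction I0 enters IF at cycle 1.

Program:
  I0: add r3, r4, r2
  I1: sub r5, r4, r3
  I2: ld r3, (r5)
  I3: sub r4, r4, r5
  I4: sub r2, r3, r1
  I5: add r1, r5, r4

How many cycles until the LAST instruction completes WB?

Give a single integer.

Answer: 15

Derivation:
I0 add r3 <- r4,r2: IF@1 ID@2 stall=0 (-) EX@3 MEM@4 WB@5
I1 sub r5 <- r4,r3: IF@2 ID@3 stall=2 (RAW on I0.r3 (WB@5)) EX@6 MEM@7 WB@8
I2 ld r3 <- r5: IF@3 ID@6 stall=2 (RAW on I1.r5 (WB@8)) EX@9 MEM@10 WB@11
I3 sub r4 <- r4,r5: IF@6 ID@9 stall=0 (-) EX@10 MEM@11 WB@12
I4 sub r2 <- r3,r1: IF@9 ID@10 stall=1 (RAW on I2.r3 (WB@11)) EX@12 MEM@13 WB@14
I5 add r1 <- r5,r4: IF@10 ID@12 stall=0 (-) EX@13 MEM@14 WB@15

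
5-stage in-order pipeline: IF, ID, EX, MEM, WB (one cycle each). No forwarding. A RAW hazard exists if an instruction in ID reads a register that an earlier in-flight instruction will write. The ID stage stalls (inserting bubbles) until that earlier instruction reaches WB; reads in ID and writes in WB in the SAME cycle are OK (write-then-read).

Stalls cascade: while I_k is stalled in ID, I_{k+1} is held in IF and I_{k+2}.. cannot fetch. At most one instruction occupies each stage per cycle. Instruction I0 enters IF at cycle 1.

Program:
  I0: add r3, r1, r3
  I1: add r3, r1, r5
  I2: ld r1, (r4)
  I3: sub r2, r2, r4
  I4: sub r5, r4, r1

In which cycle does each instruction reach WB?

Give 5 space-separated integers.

I0 add r3 <- r1,r3: IF@1 ID@2 stall=0 (-) EX@3 MEM@4 WB@5
I1 add r3 <- r1,r5: IF@2 ID@3 stall=0 (-) EX@4 MEM@5 WB@6
I2 ld r1 <- r4: IF@3 ID@4 stall=0 (-) EX@5 MEM@6 WB@7
I3 sub r2 <- r2,r4: IF@4 ID@5 stall=0 (-) EX@6 MEM@7 WB@8
I4 sub r5 <- r4,r1: IF@5 ID@6 stall=1 (RAW on I2.r1 (WB@7)) EX@8 MEM@9 WB@10

Answer: 5 6 7 8 10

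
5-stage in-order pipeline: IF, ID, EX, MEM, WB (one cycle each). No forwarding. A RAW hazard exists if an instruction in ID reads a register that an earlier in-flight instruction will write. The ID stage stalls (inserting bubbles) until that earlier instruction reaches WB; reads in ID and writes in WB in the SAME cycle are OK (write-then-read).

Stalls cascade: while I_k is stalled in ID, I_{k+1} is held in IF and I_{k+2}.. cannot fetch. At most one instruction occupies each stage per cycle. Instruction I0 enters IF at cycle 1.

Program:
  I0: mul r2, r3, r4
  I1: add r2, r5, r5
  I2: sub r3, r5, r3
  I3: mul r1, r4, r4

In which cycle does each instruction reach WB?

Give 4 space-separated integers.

Answer: 5 6 7 8

Derivation:
I0 mul r2 <- r3,r4: IF@1 ID@2 stall=0 (-) EX@3 MEM@4 WB@5
I1 add r2 <- r5,r5: IF@2 ID@3 stall=0 (-) EX@4 MEM@5 WB@6
I2 sub r3 <- r5,r3: IF@3 ID@4 stall=0 (-) EX@5 MEM@6 WB@7
I3 mul r1 <- r4,r4: IF@4 ID@5 stall=0 (-) EX@6 MEM@7 WB@8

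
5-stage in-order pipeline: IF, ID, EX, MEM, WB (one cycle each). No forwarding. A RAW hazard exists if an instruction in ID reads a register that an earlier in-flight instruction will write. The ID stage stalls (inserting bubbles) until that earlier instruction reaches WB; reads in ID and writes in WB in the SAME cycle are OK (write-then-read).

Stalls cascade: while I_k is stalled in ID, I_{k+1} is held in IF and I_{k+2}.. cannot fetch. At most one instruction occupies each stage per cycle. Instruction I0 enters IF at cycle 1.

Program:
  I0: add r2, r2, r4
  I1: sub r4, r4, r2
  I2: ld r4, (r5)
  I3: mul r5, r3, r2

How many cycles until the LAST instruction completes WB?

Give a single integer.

I0 add r2 <- r2,r4: IF@1 ID@2 stall=0 (-) EX@3 MEM@4 WB@5
I1 sub r4 <- r4,r2: IF@2 ID@3 stall=2 (RAW on I0.r2 (WB@5)) EX@6 MEM@7 WB@8
I2 ld r4 <- r5: IF@3 ID@6 stall=0 (-) EX@7 MEM@8 WB@9
I3 mul r5 <- r3,r2: IF@6 ID@7 stall=0 (-) EX@8 MEM@9 WB@10

Answer: 10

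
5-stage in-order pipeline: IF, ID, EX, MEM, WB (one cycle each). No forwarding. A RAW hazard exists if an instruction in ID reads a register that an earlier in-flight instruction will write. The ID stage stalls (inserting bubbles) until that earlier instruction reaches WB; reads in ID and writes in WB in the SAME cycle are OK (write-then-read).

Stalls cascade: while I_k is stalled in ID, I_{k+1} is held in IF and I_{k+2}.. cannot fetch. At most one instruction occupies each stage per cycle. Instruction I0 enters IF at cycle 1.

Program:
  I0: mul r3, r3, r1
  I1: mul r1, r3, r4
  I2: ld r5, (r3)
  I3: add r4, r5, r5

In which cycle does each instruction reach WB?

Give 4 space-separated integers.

I0 mul r3 <- r3,r1: IF@1 ID@2 stall=0 (-) EX@3 MEM@4 WB@5
I1 mul r1 <- r3,r4: IF@2 ID@3 stall=2 (RAW on I0.r3 (WB@5)) EX@6 MEM@7 WB@8
I2 ld r5 <- r3: IF@3 ID@6 stall=0 (-) EX@7 MEM@8 WB@9
I3 add r4 <- r5,r5: IF@6 ID@7 stall=2 (RAW on I2.r5 (WB@9)) EX@10 MEM@11 WB@12

Answer: 5 8 9 12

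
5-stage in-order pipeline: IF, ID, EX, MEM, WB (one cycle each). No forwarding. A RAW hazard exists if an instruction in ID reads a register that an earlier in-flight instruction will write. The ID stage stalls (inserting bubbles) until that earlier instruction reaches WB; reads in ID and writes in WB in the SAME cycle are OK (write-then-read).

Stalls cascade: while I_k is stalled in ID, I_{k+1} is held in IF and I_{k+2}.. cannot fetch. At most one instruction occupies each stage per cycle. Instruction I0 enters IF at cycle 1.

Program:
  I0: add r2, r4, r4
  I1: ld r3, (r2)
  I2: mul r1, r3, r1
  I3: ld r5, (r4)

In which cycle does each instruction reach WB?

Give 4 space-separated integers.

I0 add r2 <- r4,r4: IF@1 ID@2 stall=0 (-) EX@3 MEM@4 WB@5
I1 ld r3 <- r2: IF@2 ID@3 stall=2 (RAW on I0.r2 (WB@5)) EX@6 MEM@7 WB@8
I2 mul r1 <- r3,r1: IF@3 ID@6 stall=2 (RAW on I1.r3 (WB@8)) EX@9 MEM@10 WB@11
I3 ld r5 <- r4: IF@6 ID@9 stall=0 (-) EX@10 MEM@11 WB@12

Answer: 5 8 11 12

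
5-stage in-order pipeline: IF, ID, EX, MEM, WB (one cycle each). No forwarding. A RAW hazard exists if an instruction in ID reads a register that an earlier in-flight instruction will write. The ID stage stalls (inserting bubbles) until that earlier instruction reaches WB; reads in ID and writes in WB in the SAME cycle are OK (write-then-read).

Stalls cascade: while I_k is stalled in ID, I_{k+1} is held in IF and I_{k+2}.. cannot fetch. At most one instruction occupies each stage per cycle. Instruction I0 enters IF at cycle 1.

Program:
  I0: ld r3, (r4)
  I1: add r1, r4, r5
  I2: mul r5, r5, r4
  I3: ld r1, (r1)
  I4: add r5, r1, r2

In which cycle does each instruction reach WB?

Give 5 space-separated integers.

I0 ld r3 <- r4: IF@1 ID@2 stall=0 (-) EX@3 MEM@4 WB@5
I1 add r1 <- r4,r5: IF@2 ID@3 stall=0 (-) EX@4 MEM@5 WB@6
I2 mul r5 <- r5,r4: IF@3 ID@4 stall=0 (-) EX@5 MEM@6 WB@7
I3 ld r1 <- r1: IF@4 ID@5 stall=1 (RAW on I1.r1 (WB@6)) EX@7 MEM@8 WB@9
I4 add r5 <- r1,r2: IF@5 ID@7 stall=2 (RAW on I3.r1 (WB@9)) EX@10 MEM@11 WB@12

Answer: 5 6 7 9 12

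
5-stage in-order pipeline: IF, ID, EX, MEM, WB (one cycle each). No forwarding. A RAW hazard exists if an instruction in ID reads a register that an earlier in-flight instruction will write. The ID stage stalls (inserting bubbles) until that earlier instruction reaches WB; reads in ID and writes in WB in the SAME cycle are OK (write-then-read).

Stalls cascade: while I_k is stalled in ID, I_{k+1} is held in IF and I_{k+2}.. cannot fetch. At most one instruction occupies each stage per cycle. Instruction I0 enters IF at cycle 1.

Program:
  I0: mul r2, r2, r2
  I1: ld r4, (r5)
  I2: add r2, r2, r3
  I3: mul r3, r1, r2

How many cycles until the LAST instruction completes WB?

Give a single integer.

Answer: 11

Derivation:
I0 mul r2 <- r2,r2: IF@1 ID@2 stall=0 (-) EX@3 MEM@4 WB@5
I1 ld r4 <- r5: IF@2 ID@3 stall=0 (-) EX@4 MEM@5 WB@6
I2 add r2 <- r2,r3: IF@3 ID@4 stall=1 (RAW on I0.r2 (WB@5)) EX@6 MEM@7 WB@8
I3 mul r3 <- r1,r2: IF@4 ID@6 stall=2 (RAW on I2.r2 (WB@8)) EX@9 MEM@10 WB@11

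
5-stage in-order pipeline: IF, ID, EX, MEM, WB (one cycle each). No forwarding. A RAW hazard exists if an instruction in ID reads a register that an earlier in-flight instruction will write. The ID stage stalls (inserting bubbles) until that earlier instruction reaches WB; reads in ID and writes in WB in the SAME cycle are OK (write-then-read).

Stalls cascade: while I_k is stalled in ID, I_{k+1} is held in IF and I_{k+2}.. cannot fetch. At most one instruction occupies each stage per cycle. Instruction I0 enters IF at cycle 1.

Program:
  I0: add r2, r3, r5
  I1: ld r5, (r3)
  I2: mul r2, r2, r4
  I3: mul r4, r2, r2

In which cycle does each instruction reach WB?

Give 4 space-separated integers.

Answer: 5 6 8 11

Derivation:
I0 add r2 <- r3,r5: IF@1 ID@2 stall=0 (-) EX@3 MEM@4 WB@5
I1 ld r5 <- r3: IF@2 ID@3 stall=0 (-) EX@4 MEM@5 WB@6
I2 mul r2 <- r2,r4: IF@3 ID@4 stall=1 (RAW on I0.r2 (WB@5)) EX@6 MEM@7 WB@8
I3 mul r4 <- r2,r2: IF@4 ID@6 stall=2 (RAW on I2.r2 (WB@8)) EX@9 MEM@10 WB@11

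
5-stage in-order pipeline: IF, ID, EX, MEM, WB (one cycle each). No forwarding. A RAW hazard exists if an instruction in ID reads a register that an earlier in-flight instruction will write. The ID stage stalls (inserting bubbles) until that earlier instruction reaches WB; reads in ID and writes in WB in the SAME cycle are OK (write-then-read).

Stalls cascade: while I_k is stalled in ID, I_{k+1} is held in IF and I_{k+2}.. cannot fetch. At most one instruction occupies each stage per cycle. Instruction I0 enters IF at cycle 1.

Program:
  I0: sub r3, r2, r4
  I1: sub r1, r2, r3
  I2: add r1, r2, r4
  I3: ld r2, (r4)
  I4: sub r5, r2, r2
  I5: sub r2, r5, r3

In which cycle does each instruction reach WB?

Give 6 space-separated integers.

Answer: 5 8 9 10 13 16

Derivation:
I0 sub r3 <- r2,r4: IF@1 ID@2 stall=0 (-) EX@3 MEM@4 WB@5
I1 sub r1 <- r2,r3: IF@2 ID@3 stall=2 (RAW on I0.r3 (WB@5)) EX@6 MEM@7 WB@8
I2 add r1 <- r2,r4: IF@3 ID@6 stall=0 (-) EX@7 MEM@8 WB@9
I3 ld r2 <- r4: IF@6 ID@7 stall=0 (-) EX@8 MEM@9 WB@10
I4 sub r5 <- r2,r2: IF@7 ID@8 stall=2 (RAW on I3.r2 (WB@10)) EX@11 MEM@12 WB@13
I5 sub r2 <- r5,r3: IF@8 ID@11 stall=2 (RAW on I4.r5 (WB@13)) EX@14 MEM@15 WB@16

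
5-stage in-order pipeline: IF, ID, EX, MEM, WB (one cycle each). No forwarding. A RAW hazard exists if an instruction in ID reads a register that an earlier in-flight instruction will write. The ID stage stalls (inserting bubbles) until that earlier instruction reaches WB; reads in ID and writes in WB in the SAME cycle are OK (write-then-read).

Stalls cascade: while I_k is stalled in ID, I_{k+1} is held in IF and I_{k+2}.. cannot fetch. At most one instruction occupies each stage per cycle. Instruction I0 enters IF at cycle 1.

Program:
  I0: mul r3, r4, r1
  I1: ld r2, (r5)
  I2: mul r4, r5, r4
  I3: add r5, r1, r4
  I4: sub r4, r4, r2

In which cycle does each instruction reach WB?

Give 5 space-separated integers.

I0 mul r3 <- r4,r1: IF@1 ID@2 stall=0 (-) EX@3 MEM@4 WB@5
I1 ld r2 <- r5: IF@2 ID@3 stall=0 (-) EX@4 MEM@5 WB@6
I2 mul r4 <- r5,r4: IF@3 ID@4 stall=0 (-) EX@5 MEM@6 WB@7
I3 add r5 <- r1,r4: IF@4 ID@5 stall=2 (RAW on I2.r4 (WB@7)) EX@8 MEM@9 WB@10
I4 sub r4 <- r4,r2: IF@5 ID@8 stall=0 (-) EX@9 MEM@10 WB@11

Answer: 5 6 7 10 11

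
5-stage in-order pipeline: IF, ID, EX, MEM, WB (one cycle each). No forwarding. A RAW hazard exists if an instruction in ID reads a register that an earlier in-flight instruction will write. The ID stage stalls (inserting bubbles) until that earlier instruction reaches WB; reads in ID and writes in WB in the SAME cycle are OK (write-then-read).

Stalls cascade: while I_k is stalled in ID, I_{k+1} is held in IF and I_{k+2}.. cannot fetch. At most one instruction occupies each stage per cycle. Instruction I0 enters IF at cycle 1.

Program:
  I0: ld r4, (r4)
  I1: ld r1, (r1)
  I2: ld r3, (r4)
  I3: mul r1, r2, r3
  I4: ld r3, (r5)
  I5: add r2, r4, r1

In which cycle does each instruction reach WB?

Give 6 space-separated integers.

Answer: 5 6 8 11 12 14

Derivation:
I0 ld r4 <- r4: IF@1 ID@2 stall=0 (-) EX@3 MEM@4 WB@5
I1 ld r1 <- r1: IF@2 ID@3 stall=0 (-) EX@4 MEM@5 WB@6
I2 ld r3 <- r4: IF@3 ID@4 stall=1 (RAW on I0.r4 (WB@5)) EX@6 MEM@7 WB@8
I3 mul r1 <- r2,r3: IF@4 ID@6 stall=2 (RAW on I2.r3 (WB@8)) EX@9 MEM@10 WB@11
I4 ld r3 <- r5: IF@6 ID@9 stall=0 (-) EX@10 MEM@11 WB@12
I5 add r2 <- r4,r1: IF@9 ID@10 stall=1 (RAW on I3.r1 (WB@11)) EX@12 MEM@13 WB@14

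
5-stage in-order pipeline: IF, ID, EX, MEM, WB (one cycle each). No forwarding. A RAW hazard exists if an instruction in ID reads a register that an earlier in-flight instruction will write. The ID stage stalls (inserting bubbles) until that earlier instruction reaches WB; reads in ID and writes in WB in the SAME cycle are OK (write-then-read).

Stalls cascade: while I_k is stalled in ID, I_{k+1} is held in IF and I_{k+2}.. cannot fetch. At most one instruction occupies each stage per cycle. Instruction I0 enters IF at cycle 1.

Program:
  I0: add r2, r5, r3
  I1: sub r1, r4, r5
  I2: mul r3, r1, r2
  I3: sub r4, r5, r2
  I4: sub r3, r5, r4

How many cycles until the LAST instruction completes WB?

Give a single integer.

Answer: 13

Derivation:
I0 add r2 <- r5,r3: IF@1 ID@2 stall=0 (-) EX@3 MEM@4 WB@5
I1 sub r1 <- r4,r5: IF@2 ID@3 stall=0 (-) EX@4 MEM@5 WB@6
I2 mul r3 <- r1,r2: IF@3 ID@4 stall=2 (RAW on I1.r1 (WB@6)) EX@7 MEM@8 WB@9
I3 sub r4 <- r5,r2: IF@4 ID@7 stall=0 (-) EX@8 MEM@9 WB@10
I4 sub r3 <- r5,r4: IF@7 ID@8 stall=2 (RAW on I3.r4 (WB@10)) EX@11 MEM@12 WB@13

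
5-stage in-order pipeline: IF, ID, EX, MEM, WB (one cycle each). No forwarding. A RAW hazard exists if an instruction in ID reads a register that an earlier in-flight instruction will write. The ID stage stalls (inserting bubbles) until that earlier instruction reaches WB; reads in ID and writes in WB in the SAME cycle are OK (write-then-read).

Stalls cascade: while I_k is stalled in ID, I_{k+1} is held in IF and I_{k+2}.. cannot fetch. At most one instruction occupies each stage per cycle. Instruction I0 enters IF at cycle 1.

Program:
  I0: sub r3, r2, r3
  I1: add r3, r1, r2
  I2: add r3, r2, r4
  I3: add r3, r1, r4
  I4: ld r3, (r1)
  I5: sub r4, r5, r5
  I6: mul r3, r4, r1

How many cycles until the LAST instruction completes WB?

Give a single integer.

Answer: 13

Derivation:
I0 sub r3 <- r2,r3: IF@1 ID@2 stall=0 (-) EX@3 MEM@4 WB@5
I1 add r3 <- r1,r2: IF@2 ID@3 stall=0 (-) EX@4 MEM@5 WB@6
I2 add r3 <- r2,r4: IF@3 ID@4 stall=0 (-) EX@5 MEM@6 WB@7
I3 add r3 <- r1,r4: IF@4 ID@5 stall=0 (-) EX@6 MEM@7 WB@8
I4 ld r3 <- r1: IF@5 ID@6 stall=0 (-) EX@7 MEM@8 WB@9
I5 sub r4 <- r5,r5: IF@6 ID@7 stall=0 (-) EX@8 MEM@9 WB@10
I6 mul r3 <- r4,r1: IF@7 ID@8 stall=2 (RAW on I5.r4 (WB@10)) EX@11 MEM@12 WB@13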